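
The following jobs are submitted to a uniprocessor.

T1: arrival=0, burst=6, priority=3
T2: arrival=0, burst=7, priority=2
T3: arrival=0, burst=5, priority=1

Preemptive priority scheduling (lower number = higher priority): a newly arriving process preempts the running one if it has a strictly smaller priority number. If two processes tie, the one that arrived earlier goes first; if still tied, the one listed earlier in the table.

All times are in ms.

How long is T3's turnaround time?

5

Gantt: | T3 0-5 | T2 5-12 | T1 12-18 |
Completion: T1=18  T2=12  T3=5
Turnaround(T3) = completion − arrival = 5 − 0 = 5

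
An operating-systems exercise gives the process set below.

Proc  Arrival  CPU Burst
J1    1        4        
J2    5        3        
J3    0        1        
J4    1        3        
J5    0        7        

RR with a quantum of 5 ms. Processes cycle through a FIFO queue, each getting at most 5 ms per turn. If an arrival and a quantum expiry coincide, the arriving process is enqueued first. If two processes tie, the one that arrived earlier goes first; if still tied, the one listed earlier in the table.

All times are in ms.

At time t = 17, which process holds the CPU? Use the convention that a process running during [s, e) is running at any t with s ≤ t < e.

Schedule: | J3 0-1 | J5 1-6 | J1 6-10 | J4 10-13 | J2 13-16 | J5 16-18 |
Completion: J1=10  J2=16  J3=1  J4=13  J5=18

J5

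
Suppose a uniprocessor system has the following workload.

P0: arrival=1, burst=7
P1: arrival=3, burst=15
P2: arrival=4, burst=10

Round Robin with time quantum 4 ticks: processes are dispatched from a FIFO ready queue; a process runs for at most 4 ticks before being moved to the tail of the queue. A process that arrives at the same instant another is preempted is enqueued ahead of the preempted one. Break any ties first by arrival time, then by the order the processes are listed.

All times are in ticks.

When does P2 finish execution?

Gantt: | idle 0-1 | P0 1-5 | P1 5-9 | P2 9-13 | P0 13-16 | P1 16-20 | P2 20-24 | P1 24-28 | P2 28-30 | P1 30-33 |
Completion: P0=16  P1=33  P2=30
Turnaround (C−A): P0=15  P1=30  P2=26

30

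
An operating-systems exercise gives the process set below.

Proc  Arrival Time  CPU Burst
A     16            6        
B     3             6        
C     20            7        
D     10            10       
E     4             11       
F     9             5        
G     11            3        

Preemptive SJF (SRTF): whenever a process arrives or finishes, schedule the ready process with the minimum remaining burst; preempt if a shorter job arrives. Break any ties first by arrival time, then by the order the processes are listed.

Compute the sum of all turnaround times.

Timeline: | idle 0-3 | B 3-9 | F 9-14 | G 14-17 | A 17-23 | C 23-30 | D 30-40 | E 40-51 |
Completion: A=23  B=9  C=30  D=40  E=51  F=14  G=17
Turnaround (C−A): A=7  B=6  C=10  D=30  E=47  F=5  G=6
Turnaround = completion − arrival: A=7, B=6, C=10, D=30, E=47, F=5, G=6
Total turnaround = 7 + 6 + 10 + 30 + 47 + 5 + 6 = 111

111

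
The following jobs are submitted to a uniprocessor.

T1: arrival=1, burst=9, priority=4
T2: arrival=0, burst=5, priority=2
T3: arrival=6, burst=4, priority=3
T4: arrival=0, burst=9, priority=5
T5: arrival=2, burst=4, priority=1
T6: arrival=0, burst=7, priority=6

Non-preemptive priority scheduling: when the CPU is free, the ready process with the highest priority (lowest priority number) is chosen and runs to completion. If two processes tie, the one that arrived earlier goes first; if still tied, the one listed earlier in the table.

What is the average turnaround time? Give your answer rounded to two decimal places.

Gantt: | T2 0-5 | T5 5-9 | T3 9-13 | T1 13-22 | T4 22-31 | T6 31-38 |
Completion: T1=22  T2=5  T3=13  T4=31  T5=9  T6=38
Turnaround times: T1=21, T2=5, T3=7, T4=31, T5=7, T6=38
Average turnaround = (21+5+7+31+7+38) / 6 = 109/6 = 18.17

18.17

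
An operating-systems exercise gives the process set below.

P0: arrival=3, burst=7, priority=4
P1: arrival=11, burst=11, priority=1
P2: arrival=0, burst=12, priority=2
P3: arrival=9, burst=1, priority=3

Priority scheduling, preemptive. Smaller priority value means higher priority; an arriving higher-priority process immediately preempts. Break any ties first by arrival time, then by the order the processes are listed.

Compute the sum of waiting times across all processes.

Schedule: | P2 0-11 | P1 11-22 | P2 22-23 | P3 23-24 | P0 24-31 |
Completion: P0=31  P1=22  P2=23  P3=24
Turnaround (C−A): P0=28  P1=11  P2=23  P3=15
Waiting = turnaround − burst: P0=21, P1=0, P2=11, P3=14
Total waiting = 21 + 0 + 11 + 14 = 46

46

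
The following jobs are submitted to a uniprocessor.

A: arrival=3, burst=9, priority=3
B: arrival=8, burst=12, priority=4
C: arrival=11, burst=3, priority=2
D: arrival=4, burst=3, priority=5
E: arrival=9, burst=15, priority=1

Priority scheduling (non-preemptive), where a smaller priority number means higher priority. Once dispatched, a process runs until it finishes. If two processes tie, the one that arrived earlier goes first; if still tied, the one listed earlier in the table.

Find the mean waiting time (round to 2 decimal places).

Gantt: | idle 0-3 | A 3-12 | E 12-27 | C 27-30 | B 30-42 | D 42-45 |
Completion: A=12  B=42  C=30  D=45  E=27
Turnaround (C−A): A=9  B=34  C=19  D=41  E=18
Waiting times: A=0, B=22, C=16, D=38, E=3
Average waiting = (0+22+16+38+3) / 5 = 79/5 = 15.80

15.80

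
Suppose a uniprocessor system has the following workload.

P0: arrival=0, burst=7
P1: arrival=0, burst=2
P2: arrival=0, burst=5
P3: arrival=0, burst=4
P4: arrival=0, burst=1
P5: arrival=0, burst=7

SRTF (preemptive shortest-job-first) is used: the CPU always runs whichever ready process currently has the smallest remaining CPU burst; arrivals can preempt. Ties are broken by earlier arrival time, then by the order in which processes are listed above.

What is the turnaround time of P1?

3

Schedule: | P4 0-1 | P1 1-3 | P3 3-7 | P2 7-12 | P0 12-19 | P5 19-26 |
Completion: P0=19  P1=3  P2=12  P3=7  P4=1  P5=26
Turnaround (C−A): P0=19  P1=3  P2=12  P3=7  P4=1  P5=26
Turnaround(P1) = completion − arrival = 3 − 0 = 3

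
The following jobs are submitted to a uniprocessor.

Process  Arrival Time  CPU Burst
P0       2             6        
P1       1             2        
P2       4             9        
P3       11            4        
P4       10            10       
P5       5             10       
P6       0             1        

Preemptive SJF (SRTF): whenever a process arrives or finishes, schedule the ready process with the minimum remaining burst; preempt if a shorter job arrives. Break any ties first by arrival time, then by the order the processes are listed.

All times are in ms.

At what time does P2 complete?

Timeline: | P6 0-1 | P1 1-3 | P0 3-9 | P2 9-11 | P3 11-15 | P2 15-22 | P5 22-32 | P4 32-42 |
Completion: P0=9  P1=3  P2=22  P3=15  P4=42  P5=32  P6=1

22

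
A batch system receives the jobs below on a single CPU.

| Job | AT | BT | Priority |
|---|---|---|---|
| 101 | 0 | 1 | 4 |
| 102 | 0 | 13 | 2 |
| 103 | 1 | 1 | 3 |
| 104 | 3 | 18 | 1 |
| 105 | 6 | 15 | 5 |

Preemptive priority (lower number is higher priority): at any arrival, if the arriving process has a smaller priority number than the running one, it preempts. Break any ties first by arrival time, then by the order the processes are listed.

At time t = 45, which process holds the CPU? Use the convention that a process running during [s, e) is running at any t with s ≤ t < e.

Schedule: | 102 0-3 | 104 3-21 | 102 21-31 | 103 31-32 | 101 32-33 | 105 33-48 |
Completion: 101=33  102=31  103=32  104=21  105=48

105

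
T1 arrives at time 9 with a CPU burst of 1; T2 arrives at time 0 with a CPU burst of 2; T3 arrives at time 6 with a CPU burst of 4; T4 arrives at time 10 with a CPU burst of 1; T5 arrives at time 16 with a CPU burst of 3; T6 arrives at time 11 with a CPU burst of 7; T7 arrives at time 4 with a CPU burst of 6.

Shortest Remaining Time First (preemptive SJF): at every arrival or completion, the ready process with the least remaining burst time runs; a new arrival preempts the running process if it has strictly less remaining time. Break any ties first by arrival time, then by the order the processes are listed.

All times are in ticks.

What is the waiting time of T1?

1

Gantt: | T2 0-2 | idle 2-4 | T7 4-10 | T1 10-11 | T4 11-12 | T3 12-16 | T5 16-19 | T6 19-26 |
Completion: T1=11  T2=2  T3=16  T4=12  T5=19  T6=26  T7=10
Turnaround (C−A): T1=2  T2=2  T3=10  T4=2  T5=3  T6=15  T7=6
Waiting(T1) = turnaround − burst = 2 − 1 = 1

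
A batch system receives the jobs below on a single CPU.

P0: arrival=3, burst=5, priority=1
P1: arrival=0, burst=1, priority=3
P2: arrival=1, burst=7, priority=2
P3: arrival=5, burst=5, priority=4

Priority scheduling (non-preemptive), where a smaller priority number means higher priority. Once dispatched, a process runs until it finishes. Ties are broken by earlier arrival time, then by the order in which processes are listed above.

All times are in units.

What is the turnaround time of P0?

10

Timeline: | P1 0-1 | P2 1-8 | P0 8-13 | P3 13-18 |
Completion: P0=13  P1=1  P2=8  P3=18
Turnaround (C−A): P0=10  P1=1  P2=7  P3=13
Turnaround(P0) = completion − arrival = 13 − 3 = 10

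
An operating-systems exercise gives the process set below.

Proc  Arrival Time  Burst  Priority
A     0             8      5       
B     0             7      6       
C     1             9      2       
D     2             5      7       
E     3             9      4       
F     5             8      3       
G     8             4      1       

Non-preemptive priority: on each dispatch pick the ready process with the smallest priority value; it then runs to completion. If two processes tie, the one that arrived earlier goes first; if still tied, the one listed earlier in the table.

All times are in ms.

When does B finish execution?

Schedule: | A 0-8 | G 8-12 | C 12-21 | F 21-29 | E 29-38 | B 38-45 | D 45-50 |
Completion: A=8  B=45  C=21  D=50  E=38  F=29  G=12
Turnaround (C−A): A=8  B=45  C=20  D=48  E=35  F=24  G=4

45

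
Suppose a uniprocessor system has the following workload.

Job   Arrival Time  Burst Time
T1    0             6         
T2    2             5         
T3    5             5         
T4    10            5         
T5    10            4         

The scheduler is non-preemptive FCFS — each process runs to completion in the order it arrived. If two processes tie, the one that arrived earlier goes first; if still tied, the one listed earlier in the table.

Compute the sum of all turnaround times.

52

Gantt: | T1 0-6 | T2 6-11 | T3 11-16 | T4 16-21 | T5 21-25 |
Completion: T1=6  T2=11  T3=16  T4=21  T5=25
Turnaround (C−A): T1=6  T2=9  T3=11  T4=11  T5=15
Turnaround = completion − arrival: T1=6, T2=9, T3=11, T4=11, T5=15
Total turnaround = 6 + 9 + 11 + 11 + 15 = 52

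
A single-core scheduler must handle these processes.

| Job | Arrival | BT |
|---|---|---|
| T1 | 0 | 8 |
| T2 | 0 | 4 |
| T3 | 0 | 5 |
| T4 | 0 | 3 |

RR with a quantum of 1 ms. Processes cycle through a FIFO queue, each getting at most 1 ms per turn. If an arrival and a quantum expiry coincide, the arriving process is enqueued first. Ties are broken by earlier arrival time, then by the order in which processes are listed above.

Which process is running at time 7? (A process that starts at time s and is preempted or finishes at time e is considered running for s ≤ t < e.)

Schedule: | T1 0-1 | T2 1-2 | T3 2-3 | T4 3-4 | T1 4-5 | T2 5-6 | T3 6-7 | T4 7-8 | T1 8-9 | T2 9-10 | T3 10-11 | T4 11-12 | T1 12-13 | T2 13-14 | T3 14-15 | T1 15-16 | T3 16-17 | T1 17-20 |
Completion: T1=20  T2=14  T3=17  T4=12
Turnaround (C−A): T1=20  T2=14  T3=17  T4=12

T4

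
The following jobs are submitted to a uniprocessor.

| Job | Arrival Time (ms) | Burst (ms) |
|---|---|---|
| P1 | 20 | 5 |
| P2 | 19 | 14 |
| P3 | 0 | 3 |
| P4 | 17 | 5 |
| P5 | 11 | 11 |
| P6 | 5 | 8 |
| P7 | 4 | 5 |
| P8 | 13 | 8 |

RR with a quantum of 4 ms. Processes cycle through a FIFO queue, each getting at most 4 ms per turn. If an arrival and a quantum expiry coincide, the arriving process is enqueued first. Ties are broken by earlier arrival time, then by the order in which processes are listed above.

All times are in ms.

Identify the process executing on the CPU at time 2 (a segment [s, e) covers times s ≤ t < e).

P3

Timeline: | P3 0-3 | idle 3-4 | P7 4-8 | P6 8-12 | P7 12-13 | P5 13-17 | P6 17-21 | P8 21-25 | P4 25-29 | P5 29-33 | P2 33-37 | P1 37-41 | P8 41-45 | P4 45-46 | P5 46-49 | P2 49-53 | P1 53-54 | P2 54-60 |
Completion: P1=54  P2=60  P3=3  P4=46  P5=49  P6=21  P7=13  P8=45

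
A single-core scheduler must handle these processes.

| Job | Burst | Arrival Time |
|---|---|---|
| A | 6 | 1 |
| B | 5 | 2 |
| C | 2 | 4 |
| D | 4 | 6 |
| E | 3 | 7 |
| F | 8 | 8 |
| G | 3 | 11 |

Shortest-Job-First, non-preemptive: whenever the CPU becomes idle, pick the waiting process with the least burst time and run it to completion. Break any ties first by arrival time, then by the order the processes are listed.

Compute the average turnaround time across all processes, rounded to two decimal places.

Gantt: | idle 0-1 | A 1-7 | C 7-9 | E 9-12 | G 12-15 | D 15-19 | B 19-24 | F 24-32 |
Completion: A=7  B=24  C=9  D=19  E=12  F=32  G=15
Turnaround (C−A): A=6  B=22  C=5  D=13  E=5  F=24  G=4
Turnaround times: A=6, B=22, C=5, D=13, E=5, F=24, G=4
Average turnaround = (6+22+5+13+5+24+4) / 7 = 79/7 = 11.29

11.29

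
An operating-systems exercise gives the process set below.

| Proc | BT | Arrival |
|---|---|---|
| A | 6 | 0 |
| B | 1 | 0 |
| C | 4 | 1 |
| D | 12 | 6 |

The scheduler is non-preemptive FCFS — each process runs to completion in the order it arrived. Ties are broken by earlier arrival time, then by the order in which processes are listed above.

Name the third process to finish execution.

C

Timeline: | A 0-6 | B 6-7 | C 7-11 | D 11-23 |
Completion: A=6  B=7  C=11  D=23
Finish order: A → B → C → D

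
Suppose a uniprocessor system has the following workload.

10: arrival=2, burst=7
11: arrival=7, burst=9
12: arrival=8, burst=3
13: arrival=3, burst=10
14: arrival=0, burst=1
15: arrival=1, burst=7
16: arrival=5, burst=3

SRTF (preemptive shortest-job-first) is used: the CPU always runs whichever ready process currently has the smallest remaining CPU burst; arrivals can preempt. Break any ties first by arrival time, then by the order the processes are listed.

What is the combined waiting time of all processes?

59

Gantt: | 14 0-1 | 15 1-8 | 16 8-11 | 12 11-14 | 10 14-21 | 11 21-30 | 13 30-40 |
Completion: 10=21  11=30  12=14  13=40  14=1  15=8  16=11
Waiting = turnaround − burst: 10=12, 11=14, 12=3, 13=27, 14=0, 15=0, 16=3
Total waiting = 12 + 14 + 3 + 27 + 0 + 0 + 3 = 59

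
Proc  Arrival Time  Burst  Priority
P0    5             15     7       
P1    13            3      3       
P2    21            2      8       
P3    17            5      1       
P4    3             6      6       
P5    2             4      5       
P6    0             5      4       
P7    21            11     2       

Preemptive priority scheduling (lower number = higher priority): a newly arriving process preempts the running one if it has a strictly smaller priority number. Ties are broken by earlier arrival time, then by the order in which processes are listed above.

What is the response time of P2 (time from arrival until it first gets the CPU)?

28

Schedule: | P6 0-5 | P5 5-9 | P4 9-13 | P1 13-16 | P4 16-17 | P3 17-22 | P7 22-33 | P4 33-34 | P0 34-49 | P2 49-51 |
Completion: P0=49  P1=16  P2=51  P3=22  P4=34  P5=9  P6=5  P7=33
Turnaround (C−A): P0=44  P1=3  P2=30  P3=5  P4=31  P5=7  P6=5  P7=12
Response(P2) = first start − arrival = 49 − 21 = 28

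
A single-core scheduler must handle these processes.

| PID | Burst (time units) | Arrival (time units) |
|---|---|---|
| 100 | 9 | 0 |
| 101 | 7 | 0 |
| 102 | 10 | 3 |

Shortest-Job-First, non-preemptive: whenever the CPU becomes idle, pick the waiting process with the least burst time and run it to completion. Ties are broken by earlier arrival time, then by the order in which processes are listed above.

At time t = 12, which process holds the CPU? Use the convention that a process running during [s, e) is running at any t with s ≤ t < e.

100

Timeline: | 101 0-7 | 100 7-16 | 102 16-26 |
Completion: 100=16  101=7  102=26
Turnaround (C−A): 100=16  101=7  102=23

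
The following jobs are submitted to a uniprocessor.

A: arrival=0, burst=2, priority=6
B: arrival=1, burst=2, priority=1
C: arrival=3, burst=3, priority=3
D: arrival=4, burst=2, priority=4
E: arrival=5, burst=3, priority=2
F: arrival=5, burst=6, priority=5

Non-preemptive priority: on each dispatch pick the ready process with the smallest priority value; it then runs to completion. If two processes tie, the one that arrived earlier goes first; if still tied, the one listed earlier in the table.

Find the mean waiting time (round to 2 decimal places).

2.83

Timeline: | A 0-2 | B 2-4 | C 4-7 | E 7-10 | D 10-12 | F 12-18 |
Completion: A=2  B=4  C=7  D=12  E=10  F=18
Turnaround (C−A): A=2  B=3  C=4  D=8  E=5  F=13
Waiting times: A=0, B=1, C=1, D=6, E=2, F=7
Average waiting = (0+1+1+6+2+7) / 6 = 17/6 = 2.83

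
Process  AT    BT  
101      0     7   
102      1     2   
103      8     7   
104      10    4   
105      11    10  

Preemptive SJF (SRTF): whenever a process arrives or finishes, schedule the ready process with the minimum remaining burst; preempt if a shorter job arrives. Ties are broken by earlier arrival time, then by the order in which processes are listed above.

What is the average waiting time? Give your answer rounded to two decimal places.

Timeline: | 101 0-1 | 102 1-3 | 101 3-9 | 103 9-10 | 104 10-14 | 103 14-20 | 105 20-30 |
Completion: 101=9  102=3  103=20  104=14  105=30
Turnaround (C−A): 101=9  102=2  103=12  104=4  105=19
Waiting times: 101=2, 102=0, 103=5, 104=0, 105=9
Average waiting = (2+0+5+0+9) / 5 = 16/5 = 3.20

3.20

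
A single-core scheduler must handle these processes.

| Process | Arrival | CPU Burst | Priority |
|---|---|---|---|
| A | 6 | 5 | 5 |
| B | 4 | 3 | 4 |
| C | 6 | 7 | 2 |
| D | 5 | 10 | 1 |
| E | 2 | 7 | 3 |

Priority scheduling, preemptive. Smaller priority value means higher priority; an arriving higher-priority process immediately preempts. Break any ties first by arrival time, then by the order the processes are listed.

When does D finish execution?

15

Timeline: | idle 0-2 | E 2-5 | D 5-15 | C 15-22 | E 22-26 | B 26-29 | A 29-34 |
Completion: A=34  B=29  C=22  D=15  E=26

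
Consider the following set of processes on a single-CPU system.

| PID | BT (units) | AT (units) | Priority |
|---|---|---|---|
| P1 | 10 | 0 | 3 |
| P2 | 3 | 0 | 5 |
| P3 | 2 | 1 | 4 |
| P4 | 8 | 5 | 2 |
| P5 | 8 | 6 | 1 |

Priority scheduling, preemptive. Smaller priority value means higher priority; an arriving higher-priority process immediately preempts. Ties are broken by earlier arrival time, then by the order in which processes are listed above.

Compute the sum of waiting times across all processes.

77

Timeline: | P1 0-5 | P4 5-6 | P5 6-14 | P4 14-21 | P1 21-26 | P3 26-28 | P2 28-31 |
Completion: P1=26  P2=31  P3=28  P4=21  P5=14
Waiting = turnaround − burst: P1=16, P2=28, P3=25, P4=8, P5=0
Total waiting = 16 + 28 + 25 + 8 + 0 = 77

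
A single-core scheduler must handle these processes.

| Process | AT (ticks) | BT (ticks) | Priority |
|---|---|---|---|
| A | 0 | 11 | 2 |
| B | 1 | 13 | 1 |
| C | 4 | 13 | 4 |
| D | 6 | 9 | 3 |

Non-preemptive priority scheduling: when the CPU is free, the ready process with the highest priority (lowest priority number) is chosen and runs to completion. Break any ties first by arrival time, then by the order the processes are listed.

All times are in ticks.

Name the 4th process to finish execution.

C

Schedule: | A 0-11 | B 11-24 | D 24-33 | C 33-46 |
Completion: A=11  B=24  C=46  D=33
Finish order: A → B → D → C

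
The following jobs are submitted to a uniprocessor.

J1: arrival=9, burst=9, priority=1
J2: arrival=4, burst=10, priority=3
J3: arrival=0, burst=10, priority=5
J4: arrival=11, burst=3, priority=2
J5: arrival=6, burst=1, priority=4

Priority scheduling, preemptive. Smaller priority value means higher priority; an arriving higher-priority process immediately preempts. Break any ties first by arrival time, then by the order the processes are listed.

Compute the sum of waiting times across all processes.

Schedule: | J3 0-4 | J2 4-9 | J1 9-18 | J4 18-21 | J2 21-26 | J5 26-27 | J3 27-33 |
Completion: J1=18  J2=26  J3=33  J4=21  J5=27
Turnaround (C−A): J1=9  J2=22  J3=33  J4=10  J5=21
Waiting = turnaround − burst: J1=0, J2=12, J3=23, J4=7, J5=20
Total waiting = 0 + 12 + 23 + 7 + 20 = 62

62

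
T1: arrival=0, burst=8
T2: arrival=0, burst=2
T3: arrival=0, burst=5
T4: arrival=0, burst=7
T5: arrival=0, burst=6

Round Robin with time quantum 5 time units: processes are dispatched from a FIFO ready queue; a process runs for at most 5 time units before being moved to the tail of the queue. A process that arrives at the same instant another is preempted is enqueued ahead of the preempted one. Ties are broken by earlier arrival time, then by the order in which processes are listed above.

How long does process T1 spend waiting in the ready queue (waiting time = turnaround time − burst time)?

17

Schedule: | T1 0-5 | T2 5-7 | T3 7-12 | T4 12-17 | T5 17-22 | T1 22-25 | T4 25-27 | T5 27-28 |
Completion: T1=25  T2=7  T3=12  T4=27  T5=28
Waiting(T1) = turnaround − burst = 25 − 8 = 17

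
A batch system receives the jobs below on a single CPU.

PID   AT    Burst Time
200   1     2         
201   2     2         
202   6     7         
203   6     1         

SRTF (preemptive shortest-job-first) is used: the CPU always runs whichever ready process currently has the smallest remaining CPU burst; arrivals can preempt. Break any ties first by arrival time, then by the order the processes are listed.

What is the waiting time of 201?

Schedule: | idle 0-1 | 200 1-3 | 201 3-5 | idle 5-6 | 203 6-7 | 202 7-14 |
Completion: 200=3  201=5  202=14  203=7
Waiting(201) = turnaround − burst = 3 − 2 = 1

1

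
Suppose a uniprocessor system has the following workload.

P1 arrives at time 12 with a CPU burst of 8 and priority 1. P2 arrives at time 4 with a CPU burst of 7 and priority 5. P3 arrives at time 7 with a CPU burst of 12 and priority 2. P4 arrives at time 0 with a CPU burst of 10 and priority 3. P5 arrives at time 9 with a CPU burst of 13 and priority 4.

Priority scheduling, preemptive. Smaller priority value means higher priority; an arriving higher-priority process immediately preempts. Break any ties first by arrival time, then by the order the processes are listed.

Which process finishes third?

P4

Gantt: | P4 0-7 | P3 7-12 | P1 12-20 | P3 20-27 | P4 27-30 | P5 30-43 | P2 43-50 |
Completion: P1=20  P2=50  P3=27  P4=30  P5=43
Finish order: P1 → P3 → P4 → P5 → P2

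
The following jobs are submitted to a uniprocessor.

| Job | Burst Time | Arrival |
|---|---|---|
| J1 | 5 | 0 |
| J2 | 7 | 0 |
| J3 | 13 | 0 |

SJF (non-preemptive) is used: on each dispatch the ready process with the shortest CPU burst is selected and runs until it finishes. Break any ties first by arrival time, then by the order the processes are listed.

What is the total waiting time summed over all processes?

Timeline: | J1 0-5 | J2 5-12 | J3 12-25 |
Completion: J1=5  J2=12  J3=25
Waiting = turnaround − burst: J1=0, J2=5, J3=12
Total waiting = 0 + 5 + 12 = 17

17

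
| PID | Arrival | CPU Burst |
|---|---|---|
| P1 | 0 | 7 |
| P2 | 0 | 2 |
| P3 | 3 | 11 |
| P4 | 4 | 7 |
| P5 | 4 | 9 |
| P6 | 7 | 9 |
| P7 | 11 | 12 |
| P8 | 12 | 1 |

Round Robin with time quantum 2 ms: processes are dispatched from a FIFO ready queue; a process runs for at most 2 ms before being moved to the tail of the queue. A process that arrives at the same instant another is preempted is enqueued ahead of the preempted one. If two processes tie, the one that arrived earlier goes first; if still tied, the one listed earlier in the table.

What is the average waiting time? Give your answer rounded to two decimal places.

26.50

Schedule: | P1 0-2 | P2 2-4 | P1 4-6 | P3 6-8 | P4 8-10 | P5 10-12 | P1 12-14 | P6 14-16 | P3 16-18 | P4 18-20 | P7 20-22 | P8 22-23 | P5 23-25 | P1 25-26 | P6 26-28 | P3 28-30 | P4 30-32 | P7 32-34 | P5 34-36 | P6 36-38 | P3 38-40 | P4 40-41 | P7 41-43 | P5 43-45 | P6 45-47 | P3 47-49 | P7 49-51 | P5 51-52 | P6 52-53 | P3 53-54 | P7 54-58 |
Completion: P1=26  P2=4  P3=54  P4=41  P5=52  P6=53  P7=58  P8=23
Turnaround (C−A): P1=26  P2=4  P3=51  P4=37  P5=48  P6=46  P7=47  P8=11
Waiting times: P1=19, P2=2, P3=40, P4=30, P5=39, P6=37, P7=35, P8=10
Average waiting = (19+2+40+30+39+37+35+10) / 8 = 212/8 = 26.50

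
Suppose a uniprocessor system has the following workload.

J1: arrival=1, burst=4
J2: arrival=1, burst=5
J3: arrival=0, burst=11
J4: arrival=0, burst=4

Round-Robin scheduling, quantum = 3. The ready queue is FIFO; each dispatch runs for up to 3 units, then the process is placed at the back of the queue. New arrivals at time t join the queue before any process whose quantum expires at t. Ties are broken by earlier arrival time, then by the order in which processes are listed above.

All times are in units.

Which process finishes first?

J4

Timeline: | J3 0-3 | J4 3-6 | J1 6-9 | J2 9-12 | J3 12-15 | J4 15-16 | J1 16-17 | J2 17-19 | J3 19-24 |
Completion: J1=17  J2=19  J3=24  J4=16
Turnaround (C−A): J1=16  J2=18  J3=24  J4=16
Finish order: J4 → J1 → J2 → J3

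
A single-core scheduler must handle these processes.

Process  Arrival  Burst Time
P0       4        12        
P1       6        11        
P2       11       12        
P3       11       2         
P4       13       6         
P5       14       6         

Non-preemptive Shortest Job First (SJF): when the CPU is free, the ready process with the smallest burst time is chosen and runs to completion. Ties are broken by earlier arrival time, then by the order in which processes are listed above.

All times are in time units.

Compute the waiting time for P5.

10

Timeline: | idle 0-4 | P0 4-16 | P3 16-18 | P4 18-24 | P5 24-30 | P1 30-41 | P2 41-53 |
Completion: P0=16  P1=41  P2=53  P3=18  P4=24  P5=30
Turnaround (C−A): P0=12  P1=35  P2=42  P3=7  P4=11  P5=16
Waiting(P5) = turnaround − burst = 16 − 6 = 10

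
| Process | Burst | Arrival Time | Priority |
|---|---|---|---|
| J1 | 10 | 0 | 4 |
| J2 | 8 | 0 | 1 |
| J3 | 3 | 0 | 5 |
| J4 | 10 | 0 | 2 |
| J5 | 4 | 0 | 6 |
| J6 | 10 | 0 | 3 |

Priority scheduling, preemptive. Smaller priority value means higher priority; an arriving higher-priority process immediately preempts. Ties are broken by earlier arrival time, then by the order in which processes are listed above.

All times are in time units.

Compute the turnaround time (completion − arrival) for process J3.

Gantt: | J2 0-8 | J4 8-18 | J6 18-28 | J1 28-38 | J3 38-41 | J5 41-45 |
Completion: J1=38  J2=8  J3=41  J4=18  J5=45  J6=28
Turnaround (C−A): J1=38  J2=8  J3=41  J4=18  J5=45  J6=28
Turnaround(J3) = completion − arrival = 41 − 0 = 41

41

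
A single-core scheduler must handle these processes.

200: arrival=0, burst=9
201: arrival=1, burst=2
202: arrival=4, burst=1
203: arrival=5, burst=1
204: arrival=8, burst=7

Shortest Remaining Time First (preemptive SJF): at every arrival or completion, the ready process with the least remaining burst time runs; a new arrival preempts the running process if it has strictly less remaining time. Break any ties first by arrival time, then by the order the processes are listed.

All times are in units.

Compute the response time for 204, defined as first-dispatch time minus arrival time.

5

Timeline: | 200 0-1 | 201 1-3 | 200 3-4 | 202 4-5 | 203 5-6 | 200 6-13 | 204 13-20 |
Completion: 200=13  201=3  202=5  203=6  204=20
Response(204) = first start − arrival = 13 − 8 = 5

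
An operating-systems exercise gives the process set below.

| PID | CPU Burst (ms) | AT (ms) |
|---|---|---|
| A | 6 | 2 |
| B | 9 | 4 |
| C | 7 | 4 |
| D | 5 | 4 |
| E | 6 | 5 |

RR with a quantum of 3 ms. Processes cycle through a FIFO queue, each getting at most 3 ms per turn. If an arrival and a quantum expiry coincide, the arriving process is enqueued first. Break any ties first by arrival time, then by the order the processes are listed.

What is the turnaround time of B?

30

Gantt: | idle 0-2 | A 2-5 | B 5-8 | C 8-11 | D 11-14 | E 14-17 | A 17-20 | B 20-23 | C 23-26 | D 26-28 | E 28-31 | B 31-34 | C 34-35 |
Completion: A=20  B=34  C=35  D=28  E=31
Turnaround(B) = completion − arrival = 34 − 4 = 30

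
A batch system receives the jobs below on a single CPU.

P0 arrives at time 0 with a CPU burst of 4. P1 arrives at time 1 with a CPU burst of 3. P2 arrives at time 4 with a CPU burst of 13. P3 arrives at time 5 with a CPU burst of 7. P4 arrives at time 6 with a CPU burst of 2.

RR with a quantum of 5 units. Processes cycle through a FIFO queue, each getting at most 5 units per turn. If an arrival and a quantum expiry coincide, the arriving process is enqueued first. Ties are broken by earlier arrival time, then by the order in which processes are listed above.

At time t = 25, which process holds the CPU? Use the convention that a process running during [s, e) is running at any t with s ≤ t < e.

P3

Timeline: | P0 0-4 | P1 4-7 | P2 7-12 | P3 12-17 | P4 17-19 | P2 19-24 | P3 24-26 | P2 26-29 |
Completion: P0=4  P1=7  P2=29  P3=26  P4=19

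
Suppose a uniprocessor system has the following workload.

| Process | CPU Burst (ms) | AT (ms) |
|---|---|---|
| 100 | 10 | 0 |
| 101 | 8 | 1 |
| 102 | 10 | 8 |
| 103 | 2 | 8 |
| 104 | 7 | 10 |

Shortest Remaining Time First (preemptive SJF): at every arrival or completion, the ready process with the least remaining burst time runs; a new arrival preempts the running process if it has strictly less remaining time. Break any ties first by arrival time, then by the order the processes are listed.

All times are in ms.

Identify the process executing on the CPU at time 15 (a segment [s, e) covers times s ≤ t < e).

104

Schedule: | 100 0-1 | 101 1-9 | 103 9-11 | 104 11-18 | 100 18-27 | 102 27-37 |
Completion: 100=27  101=9  102=37  103=11  104=18
Turnaround (C−A): 100=27  101=8  102=29  103=3  104=8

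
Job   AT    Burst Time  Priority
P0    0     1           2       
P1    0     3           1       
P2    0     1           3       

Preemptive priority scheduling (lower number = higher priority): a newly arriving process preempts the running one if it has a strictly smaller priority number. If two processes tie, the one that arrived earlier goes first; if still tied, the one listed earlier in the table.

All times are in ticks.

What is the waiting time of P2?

4

Timeline: | P1 0-3 | P0 3-4 | P2 4-5 |
Completion: P0=4  P1=3  P2=5
Waiting(P2) = turnaround − burst = 5 − 1 = 4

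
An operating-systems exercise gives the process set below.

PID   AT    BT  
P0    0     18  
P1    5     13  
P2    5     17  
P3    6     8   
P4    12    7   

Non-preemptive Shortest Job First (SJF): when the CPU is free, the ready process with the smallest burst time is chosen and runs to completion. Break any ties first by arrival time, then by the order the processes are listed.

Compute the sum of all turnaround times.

157

Gantt: | P0 0-18 | P4 18-25 | P3 25-33 | P1 33-46 | P2 46-63 |
Completion: P0=18  P1=46  P2=63  P3=33  P4=25
Turnaround (C−A): P0=18  P1=41  P2=58  P3=27  P4=13
Turnaround = completion − arrival: P0=18, P1=41, P2=58, P3=27, P4=13
Total turnaround = 18 + 41 + 58 + 27 + 13 = 157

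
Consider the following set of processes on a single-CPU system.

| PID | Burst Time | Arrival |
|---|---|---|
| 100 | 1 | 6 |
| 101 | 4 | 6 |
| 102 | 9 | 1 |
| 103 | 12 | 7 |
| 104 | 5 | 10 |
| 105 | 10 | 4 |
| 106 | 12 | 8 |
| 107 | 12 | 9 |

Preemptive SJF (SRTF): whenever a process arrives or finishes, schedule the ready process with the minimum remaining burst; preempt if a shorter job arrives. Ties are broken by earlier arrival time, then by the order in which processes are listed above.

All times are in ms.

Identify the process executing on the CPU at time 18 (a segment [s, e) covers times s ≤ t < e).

104

Timeline: | idle 0-1 | 102 1-6 | 100 6-7 | 102 7-11 | 101 11-15 | 104 15-20 | 105 20-30 | 103 30-42 | 106 42-54 | 107 54-66 |
Completion: 100=7  101=15  102=11  103=42  104=20  105=30  106=54  107=66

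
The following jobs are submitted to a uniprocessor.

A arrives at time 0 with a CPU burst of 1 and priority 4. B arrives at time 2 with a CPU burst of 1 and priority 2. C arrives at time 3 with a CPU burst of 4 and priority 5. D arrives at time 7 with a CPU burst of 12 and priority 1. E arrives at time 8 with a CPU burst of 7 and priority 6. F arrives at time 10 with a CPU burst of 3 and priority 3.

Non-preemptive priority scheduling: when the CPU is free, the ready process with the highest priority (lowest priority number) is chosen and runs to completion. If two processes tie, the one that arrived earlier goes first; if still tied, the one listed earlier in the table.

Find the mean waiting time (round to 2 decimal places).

3.83

Schedule: | A 0-1 | idle 1-2 | B 2-3 | C 3-7 | D 7-19 | F 19-22 | E 22-29 |
Completion: A=1  B=3  C=7  D=19  E=29  F=22
Turnaround (C−A): A=1  B=1  C=4  D=12  E=21  F=12
Waiting times: A=0, B=0, C=0, D=0, E=14, F=9
Average waiting = (0+0+0+0+14+9) / 6 = 23/6 = 3.83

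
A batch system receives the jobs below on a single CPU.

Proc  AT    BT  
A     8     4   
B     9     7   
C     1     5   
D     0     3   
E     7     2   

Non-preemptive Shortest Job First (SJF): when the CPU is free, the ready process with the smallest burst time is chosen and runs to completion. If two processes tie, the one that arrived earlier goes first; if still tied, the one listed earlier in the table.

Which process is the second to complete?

C

Gantt: | D 0-3 | C 3-8 | E 8-10 | A 10-14 | B 14-21 |
Completion: A=14  B=21  C=8  D=3  E=10
Finish order: D → C → E → A → B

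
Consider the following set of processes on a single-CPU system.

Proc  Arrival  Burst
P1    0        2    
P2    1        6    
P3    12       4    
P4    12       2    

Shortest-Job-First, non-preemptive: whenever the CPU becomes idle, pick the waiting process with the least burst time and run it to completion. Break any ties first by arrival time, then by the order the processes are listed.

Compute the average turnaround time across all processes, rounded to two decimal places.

Schedule: | P1 0-2 | P2 2-8 | idle 8-12 | P4 12-14 | P3 14-18 |
Completion: P1=2  P2=8  P3=18  P4=14
Turnaround times: P1=2, P2=7, P3=6, P4=2
Average turnaround = (2+7+6+2) / 4 = 17/4 = 4.25

4.25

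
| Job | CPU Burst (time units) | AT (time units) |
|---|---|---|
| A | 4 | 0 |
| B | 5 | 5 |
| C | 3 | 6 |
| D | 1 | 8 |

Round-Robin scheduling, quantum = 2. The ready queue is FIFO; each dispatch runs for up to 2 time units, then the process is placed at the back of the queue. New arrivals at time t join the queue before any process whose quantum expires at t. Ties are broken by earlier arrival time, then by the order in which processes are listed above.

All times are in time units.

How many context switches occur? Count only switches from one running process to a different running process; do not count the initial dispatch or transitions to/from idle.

5

Gantt: | A 0-4 | idle 4-5 | B 5-7 | C 7-9 | B 9-11 | D 11-12 | C 12-13 | B 13-14 |
Completion: A=4  B=14  C=13  D=12
Turnaround (C−A): A=4  B=9  C=7  D=4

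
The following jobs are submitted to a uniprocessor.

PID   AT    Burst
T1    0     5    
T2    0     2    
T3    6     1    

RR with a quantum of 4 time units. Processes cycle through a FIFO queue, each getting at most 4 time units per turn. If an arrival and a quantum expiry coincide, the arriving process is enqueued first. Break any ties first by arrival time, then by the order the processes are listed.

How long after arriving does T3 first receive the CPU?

1

Gantt: | T1 0-4 | T2 4-6 | T1 6-7 | T3 7-8 |
Completion: T1=7  T2=6  T3=8
Turnaround (C−A): T1=7  T2=6  T3=2
Response(T3) = first start − arrival = 7 − 6 = 1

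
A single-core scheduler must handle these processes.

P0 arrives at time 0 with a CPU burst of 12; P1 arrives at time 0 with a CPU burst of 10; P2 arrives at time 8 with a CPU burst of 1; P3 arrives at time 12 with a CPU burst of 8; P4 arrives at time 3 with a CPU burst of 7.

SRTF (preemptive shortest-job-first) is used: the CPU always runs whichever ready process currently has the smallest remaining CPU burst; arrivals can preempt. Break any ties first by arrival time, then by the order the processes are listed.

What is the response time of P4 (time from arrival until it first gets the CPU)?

8

Schedule: | P1 0-8 | P2 8-9 | P1 9-11 | P4 11-18 | P3 18-26 | P0 26-38 |
Completion: P0=38  P1=11  P2=9  P3=26  P4=18
Turnaround (C−A): P0=38  P1=11  P2=1  P3=14  P4=15
Response(P4) = first start − arrival = 11 − 3 = 8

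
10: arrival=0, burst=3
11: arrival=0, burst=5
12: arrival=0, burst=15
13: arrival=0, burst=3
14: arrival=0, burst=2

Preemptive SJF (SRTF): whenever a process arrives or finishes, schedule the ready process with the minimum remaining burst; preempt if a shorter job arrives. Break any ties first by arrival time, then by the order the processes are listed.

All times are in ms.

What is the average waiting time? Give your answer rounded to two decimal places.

5.60

Gantt: | 14 0-2 | 10 2-5 | 13 5-8 | 11 8-13 | 12 13-28 |
Completion: 10=5  11=13  12=28  13=8  14=2
Turnaround (C−A): 10=5  11=13  12=28  13=8  14=2
Waiting times: 10=2, 11=8, 12=13, 13=5, 14=0
Average waiting = (2+8+13+5+0) / 5 = 28/5 = 5.60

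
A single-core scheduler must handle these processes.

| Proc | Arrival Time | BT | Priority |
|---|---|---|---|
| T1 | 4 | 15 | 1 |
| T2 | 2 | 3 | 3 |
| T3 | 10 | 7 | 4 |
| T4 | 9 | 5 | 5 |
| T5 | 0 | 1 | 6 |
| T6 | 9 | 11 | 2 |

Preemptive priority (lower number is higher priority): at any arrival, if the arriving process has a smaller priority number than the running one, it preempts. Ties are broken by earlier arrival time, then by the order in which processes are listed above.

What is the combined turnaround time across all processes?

128

Timeline: | T5 0-1 | idle 1-2 | T2 2-4 | T1 4-19 | T6 19-30 | T2 30-31 | T3 31-38 | T4 38-43 |
Completion: T1=19  T2=31  T3=38  T4=43  T5=1  T6=30
Turnaround (C−A): T1=15  T2=29  T3=28  T4=34  T5=1  T6=21
Turnaround = completion − arrival: T1=15, T2=29, T3=28, T4=34, T5=1, T6=21
Total turnaround = 15 + 29 + 28 + 34 + 1 + 21 = 128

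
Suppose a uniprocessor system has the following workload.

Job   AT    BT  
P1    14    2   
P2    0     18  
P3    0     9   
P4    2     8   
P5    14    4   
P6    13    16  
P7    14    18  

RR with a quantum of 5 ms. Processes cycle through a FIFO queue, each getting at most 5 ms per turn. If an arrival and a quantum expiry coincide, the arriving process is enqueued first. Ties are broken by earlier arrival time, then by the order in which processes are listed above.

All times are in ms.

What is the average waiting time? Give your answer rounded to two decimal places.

29.86

Timeline: | P2 0-5 | P3 5-10 | P4 10-15 | P2 15-20 | P3 20-24 | P6 24-29 | P1 29-31 | P5 31-35 | P7 35-40 | P4 40-43 | P2 43-48 | P6 48-53 | P7 53-58 | P2 58-61 | P6 61-66 | P7 66-71 | P6 71-72 | P7 72-75 |
Completion: P1=31  P2=61  P3=24  P4=43  P5=35  P6=72  P7=75
Turnaround (C−A): P1=17  P2=61  P3=24  P4=41  P5=21  P6=59  P7=61
Waiting times: P1=15, P2=43, P3=15, P4=33, P5=17, P6=43, P7=43
Average waiting = (15+43+15+33+17+43+43) / 7 = 209/7 = 29.86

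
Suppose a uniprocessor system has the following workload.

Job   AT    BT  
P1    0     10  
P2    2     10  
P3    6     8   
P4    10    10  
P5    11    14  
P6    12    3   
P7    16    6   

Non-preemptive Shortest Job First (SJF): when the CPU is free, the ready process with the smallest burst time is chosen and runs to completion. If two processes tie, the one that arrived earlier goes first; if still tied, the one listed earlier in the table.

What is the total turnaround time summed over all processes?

164

Gantt: | P1 0-10 | P3 10-18 | P6 18-21 | P7 21-27 | P2 27-37 | P4 37-47 | P5 47-61 |
Completion: P1=10  P2=37  P3=18  P4=47  P5=61  P6=21  P7=27
Turnaround (C−A): P1=10  P2=35  P3=12  P4=37  P5=50  P6=9  P7=11
Turnaround = completion − arrival: P1=10, P2=35, P3=12, P4=37, P5=50, P6=9, P7=11
Total turnaround = 10 + 35 + 12 + 37 + 50 + 9 + 11 = 164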